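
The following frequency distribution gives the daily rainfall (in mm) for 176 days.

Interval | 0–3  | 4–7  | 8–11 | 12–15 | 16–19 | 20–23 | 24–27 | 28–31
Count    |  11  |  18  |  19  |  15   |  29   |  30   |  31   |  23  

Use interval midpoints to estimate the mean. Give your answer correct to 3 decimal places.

17.727

Midpoints: 1.5, 5.5, 9.5, 13.5, 17.5, 21.5, 25.5, 29.5
Σfm = 11×1.5 + 18×5.5 + 19×9.5 + 15×13.5 + 29×17.5 + 30×21.5 + 31×25.5 + 23×29.5 = 3120
n = Σf = 176
Mean = 3120 / 176 = 17.7273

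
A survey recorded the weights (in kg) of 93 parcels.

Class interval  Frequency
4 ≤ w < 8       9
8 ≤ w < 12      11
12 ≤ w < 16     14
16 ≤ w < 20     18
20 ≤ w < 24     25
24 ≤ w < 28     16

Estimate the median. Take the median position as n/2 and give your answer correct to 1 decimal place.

Cumulative frequencies: 9, 20, 34, 52, 77, 93
n = 93; position = n/2 = 46.5.
This falls in the class 16 ≤ w < 20: L = 16, F = 34, f = 18, h = 4.
Median ≈ 16 + ((46.5 − 34) / 18) × 4 = 18.7778

18.8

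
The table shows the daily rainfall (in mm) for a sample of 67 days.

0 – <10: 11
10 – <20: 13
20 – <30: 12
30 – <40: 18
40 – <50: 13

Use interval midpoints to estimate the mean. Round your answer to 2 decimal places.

26.34

Midpoints: 5, 15, 25, 35, 45
Σfm = 11×5 + 13×15 + 12×25 + 18×35 + 13×45 = 1765
n = Σf = 67
Mean = 1765 / 67 = 26.3433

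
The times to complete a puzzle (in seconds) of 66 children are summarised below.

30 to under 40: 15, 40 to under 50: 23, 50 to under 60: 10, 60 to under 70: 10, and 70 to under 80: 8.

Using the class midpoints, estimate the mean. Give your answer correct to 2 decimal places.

Midpoints: 35, 45, 55, 65, 75
Σfm = 15×35 + 23×45 + 10×55 + 10×65 + 8×75 = 3360
n = Σf = 66
Mean = 3360 / 66 = 50.9091

50.91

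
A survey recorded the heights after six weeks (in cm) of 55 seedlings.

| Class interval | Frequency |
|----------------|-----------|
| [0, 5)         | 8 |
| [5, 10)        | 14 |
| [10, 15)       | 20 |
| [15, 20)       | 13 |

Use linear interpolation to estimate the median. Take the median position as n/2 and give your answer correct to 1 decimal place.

Cumulative frequencies: 8, 22, 42, 55
n = 55; position = n/2 = 27.5.
This falls in the class [10, 15): L = 10, F = 22, f = 20, h = 5.
Median ≈ 10 + ((27.5 − 22) / 20) × 5 = 11.3750

11.4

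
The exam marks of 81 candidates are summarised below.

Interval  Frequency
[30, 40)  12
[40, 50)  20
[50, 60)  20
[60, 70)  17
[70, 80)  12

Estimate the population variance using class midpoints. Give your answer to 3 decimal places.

Midpoints: 35, 45, 55, 65, 75
n = 81, Σfm = 4425, mean = 54.6296
Σfm² = 255025
Σf(m − x̄)² = Σfm² − (Σfm)²/n = 255025 − 4425²/81 = 13288.8889
Population variance = 13288.8889 / 81 = 164.0604

164.060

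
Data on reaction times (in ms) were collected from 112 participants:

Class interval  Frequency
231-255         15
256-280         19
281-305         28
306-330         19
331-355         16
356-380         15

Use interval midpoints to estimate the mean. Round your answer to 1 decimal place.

Midpoints: 243, 268, 293, 318, 343, 368
Σfm = 15×243 + 19×268 + 28×293 + 19×318 + 16×343 + 15×368 = 33991
n = Σf = 112
Mean = 33991 / 112 = 303.4911

303.5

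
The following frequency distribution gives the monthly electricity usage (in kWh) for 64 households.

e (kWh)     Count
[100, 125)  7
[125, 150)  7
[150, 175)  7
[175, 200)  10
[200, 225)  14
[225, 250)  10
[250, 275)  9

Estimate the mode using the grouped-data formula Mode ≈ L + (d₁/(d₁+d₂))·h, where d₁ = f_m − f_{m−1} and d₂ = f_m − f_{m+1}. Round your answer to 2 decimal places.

Modal class: [200, 225) (highest frequency 14).
d₁ = 14 − 10 = 4, d₂ = 14 − 10 = 4
Mode ≈ 200 + (4/(4+4)) × 25 = 200 + 12.5000 = 212.5000

212.50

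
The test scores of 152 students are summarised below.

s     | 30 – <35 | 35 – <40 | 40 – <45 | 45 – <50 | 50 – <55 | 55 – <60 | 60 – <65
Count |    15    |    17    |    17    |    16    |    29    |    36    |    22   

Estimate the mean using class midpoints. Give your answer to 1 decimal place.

Midpoints: 32.5, 37.5, 42.5, 47.5, 52.5, 57.5, 62.5
Σfm = 15×32.5 + 17×37.5 + 17×42.5 + 16×47.5 + 29×52.5 + 36×57.5 + 22×62.5 = 7575
n = Σf = 152
Mean = 7575 / 152 = 49.8355

49.8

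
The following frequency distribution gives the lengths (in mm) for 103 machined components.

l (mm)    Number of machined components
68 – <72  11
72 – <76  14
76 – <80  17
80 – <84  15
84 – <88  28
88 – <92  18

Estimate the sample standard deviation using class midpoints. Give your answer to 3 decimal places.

Midpoints: 70, 74, 78, 82, 86, 90
n = 103, Σfm = 8390, mean = 81.4563
Σfm² = 687740
Σf(m − x̄)² = Σfm² − (Σfm)²/n = 687740 − 8390²/103 = 4321.5534
Sample variance = 4321.5534 / 102 = 42.3682
Standard deviation = √42.3682 = 6.5091

6.509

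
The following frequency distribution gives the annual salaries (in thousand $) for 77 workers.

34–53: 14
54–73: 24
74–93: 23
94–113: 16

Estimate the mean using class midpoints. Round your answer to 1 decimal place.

Midpoints: 43.5, 63.5, 83.5, 103.5
Σfm = 14×43.5 + 24×63.5 + 23×83.5 + 16×103.5 = 5709.5
n = Σf = 77
Mean = 5709.5 / 77 = 74.1494

74.1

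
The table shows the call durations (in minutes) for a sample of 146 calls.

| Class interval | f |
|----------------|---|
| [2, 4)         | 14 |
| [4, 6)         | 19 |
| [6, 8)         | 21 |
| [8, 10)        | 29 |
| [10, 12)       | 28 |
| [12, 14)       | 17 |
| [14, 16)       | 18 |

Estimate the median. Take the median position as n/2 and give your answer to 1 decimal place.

9.3

Cumulative frequencies: 14, 33, 54, 83, 111, 128, 146
n = 146; position = n/2 = 73.
This falls in the class [8, 10): L = 8, F = 54, f = 29, h = 2.
Median ≈ 8 + ((73 − 54) / 29) × 2 = 9.3103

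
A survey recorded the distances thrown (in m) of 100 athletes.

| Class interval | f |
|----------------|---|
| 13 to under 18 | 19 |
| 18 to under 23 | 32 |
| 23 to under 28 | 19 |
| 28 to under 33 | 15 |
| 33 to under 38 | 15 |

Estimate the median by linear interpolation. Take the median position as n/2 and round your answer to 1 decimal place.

Cumulative frequencies: 19, 51, 70, 85, 100
n = 100; position = n/2 = 50.
This falls in the class 18 to under 23: L = 18, F = 19, f = 32, h = 5.
Median ≈ 18 + ((50 − 19) / 32) × 5 = 22.8438

22.8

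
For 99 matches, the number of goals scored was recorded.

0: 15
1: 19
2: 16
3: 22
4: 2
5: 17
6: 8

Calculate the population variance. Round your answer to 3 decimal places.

Values: 0, 1, 2, 3, 4, 5, 6
n = 99, Σfx = 258, mean = 2.6061
Σfx² = 1026
Σf(x − x̄)² = Σfx² − (Σfx)²/n = 1026 − 258²/99 = 353.6364
Population variance = 353.6364 / 99 = 3.5721

3.572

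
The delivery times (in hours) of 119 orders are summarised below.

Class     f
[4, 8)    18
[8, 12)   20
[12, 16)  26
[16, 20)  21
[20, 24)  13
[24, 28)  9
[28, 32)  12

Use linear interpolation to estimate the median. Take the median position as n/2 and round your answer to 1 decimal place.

15.3

Cumulative frequencies: 18, 38, 64, 85, 98, 107, 119
n = 119; position = n/2 = 59.5.
This falls in the class [12, 16): L = 12, F = 38, f = 26, h = 4.
Median ≈ 12 + ((59.5 − 38) / 26) × 4 = 15.3077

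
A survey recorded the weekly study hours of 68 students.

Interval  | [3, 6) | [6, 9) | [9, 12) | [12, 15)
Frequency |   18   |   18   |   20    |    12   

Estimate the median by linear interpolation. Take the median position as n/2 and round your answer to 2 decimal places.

8.67

Cumulative frequencies: 18, 36, 56, 68
n = 68; position = n/2 = 34.
This falls in the class [6, 9): L = 6, F = 18, f = 18, h = 3.
Median ≈ 6 + ((34 − 18) / 18) × 3 = 8.6667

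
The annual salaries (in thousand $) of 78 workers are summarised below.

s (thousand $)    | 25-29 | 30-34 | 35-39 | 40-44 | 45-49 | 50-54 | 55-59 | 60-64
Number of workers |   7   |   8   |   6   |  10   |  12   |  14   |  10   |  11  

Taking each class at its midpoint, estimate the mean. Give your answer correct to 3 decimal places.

Midpoints: 27, 32, 37, 42, 47, 52, 57, 62
Σfm = 7×27 + 8×32 + 6×37 + 10×42 + 12×47 + 14×52 + 10×57 + 11×62 = 3631
n = Σf = 78
Mean = 3631 / 78 = 46.5513

46.551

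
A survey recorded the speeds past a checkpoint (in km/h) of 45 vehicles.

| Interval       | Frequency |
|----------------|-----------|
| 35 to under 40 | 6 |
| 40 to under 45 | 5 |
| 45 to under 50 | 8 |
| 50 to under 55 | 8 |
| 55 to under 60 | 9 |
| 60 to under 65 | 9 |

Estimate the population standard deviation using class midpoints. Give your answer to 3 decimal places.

Midpoints: 37.5, 42.5, 47.5, 52.5, 57.5, 62.5
n = 45, Σfm = 2317.5, mean = 51.5000
Σfm² = 122481.25
Σf(m − x̄)² = Σfm² − (Σfm)²/n = 122481.25 − 2317.5²/45 = 3130.0000
Population variance = 3130.0000 / 45 = 69.5556
Standard deviation = √69.5556 = 8.3400

8.340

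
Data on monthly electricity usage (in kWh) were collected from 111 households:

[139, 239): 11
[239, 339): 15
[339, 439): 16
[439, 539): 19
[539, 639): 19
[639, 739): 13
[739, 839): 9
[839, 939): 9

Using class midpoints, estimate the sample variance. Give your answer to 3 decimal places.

Midpoints: 189, 289, 389, 489, 589, 689, 789, 889
n = 111, Σfm = 57179, mean = 515.1261
Σfm² = 34088631
Σf(m − x̄)² = Σfm² − (Σfm)²/n = 34088631 − 57179²/111 = 4634234.2342
Sample variance = 4634234.2342 / 110 = 42129.4021

42129.402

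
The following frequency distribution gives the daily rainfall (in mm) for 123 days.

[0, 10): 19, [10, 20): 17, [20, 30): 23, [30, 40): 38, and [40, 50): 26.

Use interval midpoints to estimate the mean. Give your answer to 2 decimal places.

27.85

Midpoints: 5, 15, 25, 35, 45
Σfm = 19×5 + 17×15 + 23×25 + 38×35 + 26×45 = 3425
n = Σf = 123
Mean = 3425 / 123 = 27.8455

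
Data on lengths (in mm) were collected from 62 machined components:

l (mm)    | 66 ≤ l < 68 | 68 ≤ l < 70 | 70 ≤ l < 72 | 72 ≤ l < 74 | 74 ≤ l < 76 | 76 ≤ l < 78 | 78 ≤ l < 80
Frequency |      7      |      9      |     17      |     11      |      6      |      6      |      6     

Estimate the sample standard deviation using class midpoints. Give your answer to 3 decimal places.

3.563

Midpoints: 67, 69, 71, 73, 75, 77, 79
n = 62, Σfm = 4486, mean = 72.3548
Σfm² = 325358
Σf(m − x̄)² = Σfm² − (Σfm)²/n = 325358 − 4486²/62 = 774.1935
Sample variance = 774.1935 / 61 = 12.6917
Standard deviation = √12.6917 = 3.5625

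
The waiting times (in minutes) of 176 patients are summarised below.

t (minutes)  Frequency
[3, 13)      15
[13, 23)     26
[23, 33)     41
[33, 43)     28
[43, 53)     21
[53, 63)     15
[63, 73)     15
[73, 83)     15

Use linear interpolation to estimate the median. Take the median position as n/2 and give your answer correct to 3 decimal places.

Cumulative frequencies: 15, 41, 82, 110, 131, 146, 161, 176
n = 176; position = n/2 = 88.
This falls in the class [33, 43): L = 33, F = 82, f = 28, h = 10.
Median ≈ 33 + ((88 − 82) / 28) × 10 = 35.1429

35.143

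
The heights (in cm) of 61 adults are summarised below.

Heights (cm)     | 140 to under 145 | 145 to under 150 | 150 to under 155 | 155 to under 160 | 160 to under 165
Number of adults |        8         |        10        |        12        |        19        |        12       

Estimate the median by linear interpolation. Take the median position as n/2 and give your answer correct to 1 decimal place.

155.1

Cumulative frequencies: 8, 18, 30, 49, 61
n = 61; position = n/2 = 30.5.
This falls in the class 155 to under 160: L = 155, F = 30, f = 19, h = 5.
Median ≈ 155 + ((30.5 − 30) / 19) × 5 = 155.1316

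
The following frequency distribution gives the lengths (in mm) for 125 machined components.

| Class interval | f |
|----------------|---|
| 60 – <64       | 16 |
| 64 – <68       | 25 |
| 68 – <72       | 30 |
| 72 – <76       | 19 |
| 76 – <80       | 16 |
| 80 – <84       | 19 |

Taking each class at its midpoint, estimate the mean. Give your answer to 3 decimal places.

Midpoints: 62, 66, 70, 74, 78, 82
Σfm = 16×62 + 25×66 + 30×70 + 19×74 + 16×78 + 19×82 = 8954
n = Σf = 125
Mean = 8954 / 125 = 71.6320

71.632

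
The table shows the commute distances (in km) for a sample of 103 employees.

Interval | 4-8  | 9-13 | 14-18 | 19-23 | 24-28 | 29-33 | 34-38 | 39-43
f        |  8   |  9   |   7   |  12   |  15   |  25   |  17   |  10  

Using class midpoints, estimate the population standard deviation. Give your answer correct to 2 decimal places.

Midpoints: 6, 11, 16, 21, 26, 31, 36, 41
n = 103, Σfm = 2698, mean = 26.1942
Σfm² = 81468
Σf(m − x̄)² = Σfm² − (Σfm)²/n = 81468 − 2698²/103 = 10796.1165
Population variance = 10796.1165 / 103 = 104.8167
Standard deviation = √104.8167 = 10.2380

10.24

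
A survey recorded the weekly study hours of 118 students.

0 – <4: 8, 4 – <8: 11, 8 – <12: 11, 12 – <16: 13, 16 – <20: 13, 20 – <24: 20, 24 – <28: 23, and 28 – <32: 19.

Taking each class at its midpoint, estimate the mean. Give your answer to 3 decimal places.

Midpoints: 2, 6, 10, 14, 18, 22, 26, 30
Σfm = 8×2 + 11×6 + 11×10 + 13×14 + 13×18 + 20×22 + 23×26 + 19×30 = 2216
n = Σf = 118
Mean = 2216 / 118 = 18.7797

18.780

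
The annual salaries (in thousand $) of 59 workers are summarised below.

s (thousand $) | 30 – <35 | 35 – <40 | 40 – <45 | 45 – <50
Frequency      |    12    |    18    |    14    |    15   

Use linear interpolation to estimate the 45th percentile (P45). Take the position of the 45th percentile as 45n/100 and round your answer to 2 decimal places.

39.04

Cumulative frequencies: 12, 30, 44, 59
n = 59; position = 45n/100 = 26.55.
This falls in the class 35 – <40: L = 35, F = 12, f = 18, h = 5.
45th percentile ≈ 35 + ((26.55 − 12) / 18) × 5 = 39.0417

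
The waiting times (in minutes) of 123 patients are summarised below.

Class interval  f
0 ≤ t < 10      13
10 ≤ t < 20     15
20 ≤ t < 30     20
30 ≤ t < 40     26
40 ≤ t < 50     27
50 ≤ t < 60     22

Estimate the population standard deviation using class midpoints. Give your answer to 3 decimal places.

15.859

Midpoints: 5, 15, 25, 35, 45, 55
n = 123, Σfm = 4125, mean = 33.5366
Σfm² = 169275
Σf(m − x̄)² = Σfm² − (Σfm)²/n = 169275 − 4125²/123 = 30936.5854
Population variance = 30936.5854 / 123 = 251.5170
Standard deviation = √251.5170 = 15.8593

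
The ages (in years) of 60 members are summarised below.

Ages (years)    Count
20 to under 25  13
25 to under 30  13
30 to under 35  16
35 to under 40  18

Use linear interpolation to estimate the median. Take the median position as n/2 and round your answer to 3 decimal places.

31.250

Cumulative frequencies: 13, 26, 42, 60
n = 60; position = n/2 = 30.
This falls in the class 30 to under 35: L = 30, F = 26, f = 16, h = 5.
Median ≈ 30 + ((30 − 26) / 16) × 5 = 31.2500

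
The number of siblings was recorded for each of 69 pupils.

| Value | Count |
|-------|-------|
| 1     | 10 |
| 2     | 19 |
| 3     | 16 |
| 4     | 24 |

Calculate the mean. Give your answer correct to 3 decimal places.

Values: 1, 2, 3, 4
Σfx = 10×1 + 19×2 + 16×3 + 24×4 = 192
n = Σf = 69
Mean = 192 / 69 = 2.7826

2.783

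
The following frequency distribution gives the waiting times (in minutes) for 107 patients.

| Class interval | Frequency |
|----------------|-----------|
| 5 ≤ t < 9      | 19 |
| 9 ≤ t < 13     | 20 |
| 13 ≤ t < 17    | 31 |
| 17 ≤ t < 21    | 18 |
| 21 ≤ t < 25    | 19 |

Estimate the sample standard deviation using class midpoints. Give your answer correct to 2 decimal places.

Midpoints: 7, 11, 15, 19, 23
n = 107, Σfm = 1597, mean = 14.9252
Σfm² = 26875
Σf(m − x̄)² = Σfm² − (Σfm)²/n = 26875 − 1597²/107 = 3039.4019
Sample variance = 3039.4019 / 106 = 28.6736
Standard deviation = √28.6736 = 5.3548

5.35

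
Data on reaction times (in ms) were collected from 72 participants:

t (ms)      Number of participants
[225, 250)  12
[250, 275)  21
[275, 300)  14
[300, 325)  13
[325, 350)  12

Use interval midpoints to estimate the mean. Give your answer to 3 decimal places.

Midpoints: 237.5, 262.5, 287.5, 312.5, 337.5
Σfm = 12×237.5 + 21×262.5 + 14×287.5 + 13×312.5 + 12×337.5 = 20500
n = Σf = 72
Mean = 20500 / 72 = 284.7222

284.722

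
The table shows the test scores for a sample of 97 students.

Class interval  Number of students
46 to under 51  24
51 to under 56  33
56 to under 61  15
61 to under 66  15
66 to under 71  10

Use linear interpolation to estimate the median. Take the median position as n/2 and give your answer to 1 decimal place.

54.7

Cumulative frequencies: 24, 57, 72, 87, 97
n = 97; position = n/2 = 48.5.
This falls in the class 51 to under 56: L = 51, F = 24, f = 33, h = 5.
Median ≈ 51 + ((48.5 − 24) / 33) × 5 = 54.7121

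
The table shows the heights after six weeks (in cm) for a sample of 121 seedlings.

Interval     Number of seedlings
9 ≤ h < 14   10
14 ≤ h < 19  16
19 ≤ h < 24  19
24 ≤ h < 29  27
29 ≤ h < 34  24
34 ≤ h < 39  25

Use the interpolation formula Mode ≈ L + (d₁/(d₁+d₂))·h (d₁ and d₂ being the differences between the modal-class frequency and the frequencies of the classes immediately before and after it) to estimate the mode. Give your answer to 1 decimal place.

27.6

Modal class: 24 ≤ h < 29 (highest frequency 27).
d₁ = 27 − 19 = 8, d₂ = 27 − 24 = 3
Mode ≈ 24 + (8/(8+3)) × 5 = 24 + 3.6364 = 27.6364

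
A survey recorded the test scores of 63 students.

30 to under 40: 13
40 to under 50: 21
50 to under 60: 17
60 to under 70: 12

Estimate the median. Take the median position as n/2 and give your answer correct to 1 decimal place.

48.8

Cumulative frequencies: 13, 34, 51, 63
n = 63; position = n/2 = 31.5.
This falls in the class 40 to under 50: L = 40, F = 13, f = 21, h = 10.
Median ≈ 40 + ((31.5 − 13) / 21) × 10 = 48.8095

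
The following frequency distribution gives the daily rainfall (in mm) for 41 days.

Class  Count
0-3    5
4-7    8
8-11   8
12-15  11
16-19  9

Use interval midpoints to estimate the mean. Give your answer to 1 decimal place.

10.6

Midpoints: 1.5, 5.5, 9.5, 13.5, 17.5
Σfm = 5×1.5 + 8×5.5 + 8×9.5 + 11×13.5 + 9×17.5 = 433.5
n = Σf = 41
Mean = 433.5 / 41 = 10.5732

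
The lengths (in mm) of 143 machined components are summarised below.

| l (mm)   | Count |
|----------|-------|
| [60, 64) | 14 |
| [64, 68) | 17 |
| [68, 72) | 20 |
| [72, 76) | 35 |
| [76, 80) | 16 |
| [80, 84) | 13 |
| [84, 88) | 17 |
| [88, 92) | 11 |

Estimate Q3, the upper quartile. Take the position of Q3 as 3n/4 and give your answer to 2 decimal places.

Cumulative frequencies: 14, 31, 51, 86, 102, 115, 132, 143
n = 143; position = 3n/4 = 107.25.
This falls in the class [80, 84): L = 80, F = 102, f = 13, h = 4.
Upper quartile ≈ 80 + ((107.25 − 102) / 13) × 4 = 81.6154

81.62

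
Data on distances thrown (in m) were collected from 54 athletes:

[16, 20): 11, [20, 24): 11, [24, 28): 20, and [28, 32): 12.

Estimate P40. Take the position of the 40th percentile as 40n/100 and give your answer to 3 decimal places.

23.855

Cumulative frequencies: 11, 22, 42, 54
n = 54; position = 40n/100 = 21.6.
This falls in the class [20, 24): L = 20, F = 11, f = 11, h = 4.
40th percentile ≈ 20 + ((21.6 − 11) / 11) × 4 = 23.8545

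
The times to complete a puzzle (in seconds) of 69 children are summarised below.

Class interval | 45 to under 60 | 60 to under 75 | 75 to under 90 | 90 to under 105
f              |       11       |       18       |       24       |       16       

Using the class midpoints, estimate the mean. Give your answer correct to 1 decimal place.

Midpoints: 52.5, 67.5, 82.5, 97.5
Σfm = 11×52.5 + 18×67.5 + 24×82.5 + 16×97.5 = 5332.5
n = Σf = 69
Mean = 5332.5 / 69 = 77.2826

77.3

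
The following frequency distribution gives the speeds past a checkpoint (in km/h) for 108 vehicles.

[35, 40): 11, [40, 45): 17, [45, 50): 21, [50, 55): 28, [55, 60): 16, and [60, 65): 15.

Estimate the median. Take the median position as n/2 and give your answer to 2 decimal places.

Cumulative frequencies: 11, 28, 49, 77, 93, 108
n = 108; position = n/2 = 54.
This falls in the class [50, 55): L = 50, F = 49, f = 28, h = 5.
Median ≈ 50 + ((54 − 49) / 28) × 5 = 50.8929

50.89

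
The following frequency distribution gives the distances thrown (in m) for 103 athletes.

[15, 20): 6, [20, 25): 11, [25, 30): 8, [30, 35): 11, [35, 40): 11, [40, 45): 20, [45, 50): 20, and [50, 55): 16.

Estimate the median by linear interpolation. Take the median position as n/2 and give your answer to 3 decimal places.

41.125

Cumulative frequencies: 6, 17, 25, 36, 47, 67, 87, 103
n = 103; position = n/2 = 51.5.
This falls in the class [40, 45): L = 40, F = 47, f = 20, h = 5.
Median ≈ 40 + ((51.5 − 47) / 20) × 5 = 41.1250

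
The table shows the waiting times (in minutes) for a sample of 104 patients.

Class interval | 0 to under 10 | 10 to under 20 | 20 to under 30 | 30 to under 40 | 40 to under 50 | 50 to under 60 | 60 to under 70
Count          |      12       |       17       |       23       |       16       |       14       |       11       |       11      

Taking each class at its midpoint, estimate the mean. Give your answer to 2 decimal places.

Midpoints: 5, 15, 25, 35, 45, 55, 65
Σfm = 12×5 + 17×15 + 23×25 + 16×35 + 14×45 + 11×55 + 11×65 = 3400
n = Σf = 104
Mean = 3400 / 104 = 32.6923

32.69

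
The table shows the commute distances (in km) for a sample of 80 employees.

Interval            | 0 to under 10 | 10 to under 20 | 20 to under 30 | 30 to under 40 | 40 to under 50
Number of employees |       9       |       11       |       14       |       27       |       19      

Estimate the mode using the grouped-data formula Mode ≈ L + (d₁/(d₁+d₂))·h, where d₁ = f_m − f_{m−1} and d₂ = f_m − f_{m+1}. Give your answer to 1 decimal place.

Modal class: 30 to under 40 (highest frequency 27).
d₁ = 27 − 14 = 13, d₂ = 27 − 19 = 8
Mode ≈ 30 + (13/(13+8)) × 10 = 30 + 6.1905 = 36.1905

36.2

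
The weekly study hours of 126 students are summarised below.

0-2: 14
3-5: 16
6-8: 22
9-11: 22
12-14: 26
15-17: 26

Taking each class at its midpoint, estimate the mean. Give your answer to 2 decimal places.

Midpoints: 1, 4, 7, 10, 13, 16
Σfm = 14×1 + 16×4 + 22×7 + 22×10 + 26×13 + 26×16 = 1206
n = Σf = 126
Mean = 1206 / 126 = 9.5714

9.57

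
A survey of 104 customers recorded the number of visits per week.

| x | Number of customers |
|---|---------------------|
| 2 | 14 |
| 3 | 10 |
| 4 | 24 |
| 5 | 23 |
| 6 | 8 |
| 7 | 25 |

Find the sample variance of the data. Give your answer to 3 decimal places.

2.820

Values: 2, 3, 4, 5, 6, 7
n = 104, Σfx = 492, mean = 4.7308
Σfx² = 2618
Σf(x − x̄)² = Σfx² − (Σfx)²/n = 2618 − 492²/104 = 290.4615
Sample variance = 290.4615 / 103 = 2.8200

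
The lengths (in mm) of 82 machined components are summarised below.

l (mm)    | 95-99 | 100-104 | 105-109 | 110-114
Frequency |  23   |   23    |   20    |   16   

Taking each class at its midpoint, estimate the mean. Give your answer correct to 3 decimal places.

Midpoints: 97, 102, 107, 112
Σfm = 23×97 + 23×102 + 20×107 + 16×112 = 8509
n = Σf = 82
Mean = 8509 / 82 = 103.7683

103.768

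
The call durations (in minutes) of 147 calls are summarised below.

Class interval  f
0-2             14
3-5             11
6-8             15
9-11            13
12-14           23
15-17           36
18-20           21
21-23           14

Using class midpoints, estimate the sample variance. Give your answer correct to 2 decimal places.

Midpoints: 1, 4, 7, 10, 13, 16, 19, 22
n = 147, Σfm = 1875, mean = 12.7551
Σfm² = 29685
Σf(m − x̄)² = Σfm² − (Σfm)²/n = 29685 − 1875²/147 = 5769.1837
Sample variance = 5769.1837 / 146 = 39.5150

39.51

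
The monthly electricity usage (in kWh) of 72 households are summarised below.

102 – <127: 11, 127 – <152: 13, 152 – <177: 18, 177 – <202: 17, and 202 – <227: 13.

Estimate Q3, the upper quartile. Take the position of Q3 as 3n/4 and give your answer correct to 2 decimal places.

194.65

Cumulative frequencies: 11, 24, 42, 59, 72
n = 72; position = 3n/4 = 54.
This falls in the class 177 – <202: L = 177, F = 42, f = 17, h = 25.
Upper quartile ≈ 177 + ((54 − 42) / 17) × 25 = 194.6471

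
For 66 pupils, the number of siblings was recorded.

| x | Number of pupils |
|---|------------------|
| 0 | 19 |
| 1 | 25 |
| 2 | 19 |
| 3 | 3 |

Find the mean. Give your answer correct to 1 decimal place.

1.1

Values: 0, 1, 2, 3
Σfx = 19×0 + 25×1 + 19×2 + 3×3 = 72
n = Σf = 66
Mean = 72 / 66 = 1.0909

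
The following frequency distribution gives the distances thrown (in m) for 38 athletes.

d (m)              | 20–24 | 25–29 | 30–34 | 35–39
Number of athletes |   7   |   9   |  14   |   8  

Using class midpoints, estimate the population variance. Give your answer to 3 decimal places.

25.710

Midpoints: 22, 27, 32, 37
n = 38, Σfm = 1141, mean = 30.0263
Σfm² = 35237
Σf(m − x̄)² = Σfm² − (Σfm)²/n = 35237 − 1141²/38 = 976.9737
Population variance = 976.9737 / 38 = 25.7098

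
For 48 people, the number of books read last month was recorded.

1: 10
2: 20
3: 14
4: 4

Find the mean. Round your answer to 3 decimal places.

Values: 1, 2, 3, 4
Σfx = 10×1 + 20×2 + 14×3 + 4×4 = 108
n = Σf = 48
Mean = 108 / 48 = 2.2500

2.250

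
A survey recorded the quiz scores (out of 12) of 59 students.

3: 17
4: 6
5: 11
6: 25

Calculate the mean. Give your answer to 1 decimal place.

Values: 3, 4, 5, 6
Σfx = 17×3 + 6×4 + 11×5 + 25×6 = 280
n = Σf = 59
Mean = 280 / 59 = 4.7458

4.7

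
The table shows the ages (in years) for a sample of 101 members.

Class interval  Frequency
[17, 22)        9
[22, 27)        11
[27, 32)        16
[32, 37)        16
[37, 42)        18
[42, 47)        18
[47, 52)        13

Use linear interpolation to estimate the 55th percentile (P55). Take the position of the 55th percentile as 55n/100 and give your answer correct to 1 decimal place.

38.0

Cumulative frequencies: 9, 20, 36, 52, 70, 88, 101
n = 101; position = 55n/100 = 55.55.
This falls in the class [37, 42): L = 37, F = 52, f = 18, h = 5.
55th percentile ≈ 37 + ((55.55 − 52) / 18) × 5 = 37.9861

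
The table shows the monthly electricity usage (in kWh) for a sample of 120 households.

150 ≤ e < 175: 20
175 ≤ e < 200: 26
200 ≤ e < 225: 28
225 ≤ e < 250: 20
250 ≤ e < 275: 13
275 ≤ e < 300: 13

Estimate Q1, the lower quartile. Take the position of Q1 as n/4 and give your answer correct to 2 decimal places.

Cumulative frequencies: 20, 46, 74, 94, 107, 120
n = 120; position = n/4 = 30.
This falls in the class 175 ≤ e < 200: L = 175, F = 20, f = 26, h = 25.
Lower quartile ≈ 175 + ((30 − 20) / 26) × 25 = 184.6154

184.62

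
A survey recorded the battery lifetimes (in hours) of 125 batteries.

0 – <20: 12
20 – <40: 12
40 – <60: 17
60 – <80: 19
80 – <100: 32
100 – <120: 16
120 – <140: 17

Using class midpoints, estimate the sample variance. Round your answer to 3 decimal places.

1324.026

Midpoints: 10, 30, 50, 70, 90, 110, 130
n = 125, Σfm = 9510, mean = 76.0800
Σfm² = 887700
Σf(m − x̄)² = Σfm² − (Σfm)²/n = 887700 − 9510²/125 = 164179.2000
Sample variance = 164179.2000 / 124 = 1324.0258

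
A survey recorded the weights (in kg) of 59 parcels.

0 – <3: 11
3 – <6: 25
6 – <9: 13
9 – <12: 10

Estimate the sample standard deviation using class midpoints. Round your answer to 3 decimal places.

Midpoints: 1.5, 4.5, 7.5, 10.5
n = 59, Σfm = 331.5, mean = 5.6186
Σfm² = 2364.75
Σf(m − x̄)² = Σfm² − (Σfm)²/n = 2364.75 − 331.5²/59 = 502.1695
Sample variance = 502.1695 / 58 = 8.6581
Standard deviation = √8.6581 = 2.9425

2.942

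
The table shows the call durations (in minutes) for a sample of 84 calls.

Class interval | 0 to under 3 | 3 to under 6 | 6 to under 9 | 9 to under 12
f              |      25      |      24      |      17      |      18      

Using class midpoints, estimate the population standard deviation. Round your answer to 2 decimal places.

Midpoints: 1.5, 4.5, 7.5, 10.5
n = 84, Σfm = 462, mean = 5.5000
Σfm² = 3483
Σf(m − x̄)² = Σfm² − (Σfm)²/n = 3483 − 462²/84 = 942.0000
Population variance = 942.0000 / 84 = 11.2143
Standard deviation = √11.2143 = 3.3488

3.35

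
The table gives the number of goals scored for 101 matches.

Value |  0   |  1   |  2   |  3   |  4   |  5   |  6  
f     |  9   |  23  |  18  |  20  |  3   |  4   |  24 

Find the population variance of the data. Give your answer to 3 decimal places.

Values: 0, 1, 2, 3, 4, 5, 6
n = 101, Σfx = 295, mean = 2.9208
Σfx² = 1287
Σf(x − x̄)² = Σfx² − (Σfx)²/n = 1287 − 295²/101 = 425.3663
Population variance = 425.3663 / 101 = 4.2115

4.212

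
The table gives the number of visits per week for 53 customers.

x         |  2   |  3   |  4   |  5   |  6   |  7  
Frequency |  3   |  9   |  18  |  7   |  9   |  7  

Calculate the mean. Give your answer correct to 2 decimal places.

4.58

Values: 2, 3, 4, 5, 6, 7
Σfx = 3×2 + 9×3 + 18×4 + 7×5 + 9×6 + 7×7 = 243
n = Σf = 53
Mean = 243 / 53 = 4.5849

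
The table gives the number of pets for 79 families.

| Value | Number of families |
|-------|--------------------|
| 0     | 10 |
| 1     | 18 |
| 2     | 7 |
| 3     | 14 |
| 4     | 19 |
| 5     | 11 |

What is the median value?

Cumulative frequencies: 10, 28, 35, 49, 68, 79
n = 79, so the median is the value in position (n+1)/2 = 40.
Position 40 falls at value 3.

3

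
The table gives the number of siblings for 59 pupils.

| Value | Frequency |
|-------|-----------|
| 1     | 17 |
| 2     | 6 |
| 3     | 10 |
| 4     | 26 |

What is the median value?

3

Cumulative frequencies: 17, 23, 33, 59
n = 59, so the median is the value in position (n+1)/2 = 30.
Position 30 falls at value 3.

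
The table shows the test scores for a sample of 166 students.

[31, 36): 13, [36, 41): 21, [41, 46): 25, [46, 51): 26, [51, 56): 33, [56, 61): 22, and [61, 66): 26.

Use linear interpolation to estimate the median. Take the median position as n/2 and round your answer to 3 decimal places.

50.615

Cumulative frequencies: 13, 34, 59, 85, 118, 140, 166
n = 166; position = n/2 = 83.
This falls in the class [46, 51): L = 46, F = 59, f = 26, h = 5.
Median ≈ 46 + ((83 − 59) / 26) × 5 = 50.6154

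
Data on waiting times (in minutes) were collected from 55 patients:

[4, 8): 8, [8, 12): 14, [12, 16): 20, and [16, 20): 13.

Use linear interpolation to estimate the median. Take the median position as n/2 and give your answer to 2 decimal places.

Cumulative frequencies: 8, 22, 42, 55
n = 55; position = n/2 = 27.5.
This falls in the class [12, 16): L = 12, F = 22, f = 20, h = 4.
Median ≈ 12 + ((27.5 − 22) / 20) × 4 = 13.1000

13.10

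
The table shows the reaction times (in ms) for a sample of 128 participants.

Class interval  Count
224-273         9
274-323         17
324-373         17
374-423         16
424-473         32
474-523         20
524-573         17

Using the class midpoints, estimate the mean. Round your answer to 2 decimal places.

416.08

Midpoints: 248.5, 298.5, 348.5, 398.5, 448.5, 498.5, 548.5
Σfm = 9×248.5 + 17×298.5 + 17×348.5 + 16×398.5 + 32×448.5 + 20×498.5 + 17×548.5 = 53258
n = Σf = 128
Mean = 53258 / 128 = 416.0781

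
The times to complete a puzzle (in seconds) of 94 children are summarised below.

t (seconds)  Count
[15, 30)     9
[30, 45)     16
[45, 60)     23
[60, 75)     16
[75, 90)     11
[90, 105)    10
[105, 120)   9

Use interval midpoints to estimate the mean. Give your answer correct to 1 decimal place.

63.7

Midpoints: 22.5, 37.5, 52.5, 67.5, 82.5, 97.5, 112.5
Σfm = 9×22.5 + 16×37.5 + 23×52.5 + 16×67.5 + 11×82.5 + 10×97.5 + 9×112.5 = 5985
n = Σf = 94
Mean = 5985 / 94 = 63.6702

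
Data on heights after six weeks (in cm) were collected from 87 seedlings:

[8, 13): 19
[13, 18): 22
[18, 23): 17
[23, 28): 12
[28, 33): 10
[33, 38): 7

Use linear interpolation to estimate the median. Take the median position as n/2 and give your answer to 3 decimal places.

18.735

Cumulative frequencies: 19, 41, 58, 70, 80, 87
n = 87; position = n/2 = 43.5.
This falls in the class [18, 23): L = 18, F = 41, f = 17, h = 5.
Median ≈ 18 + ((43.5 − 41) / 17) × 5 = 18.7353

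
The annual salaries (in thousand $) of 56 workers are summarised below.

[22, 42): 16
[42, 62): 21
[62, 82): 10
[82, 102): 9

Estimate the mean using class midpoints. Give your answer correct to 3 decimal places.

Midpoints: 32, 52, 72, 92
Σfm = 16×32 + 21×52 + 10×72 + 9×92 = 3152
n = Σf = 56
Mean = 3152 / 56 = 56.2857

56.286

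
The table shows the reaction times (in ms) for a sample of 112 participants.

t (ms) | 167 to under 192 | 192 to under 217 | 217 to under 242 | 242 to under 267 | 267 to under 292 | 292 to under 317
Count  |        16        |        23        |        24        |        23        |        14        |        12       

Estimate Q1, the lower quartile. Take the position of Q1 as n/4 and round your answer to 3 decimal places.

205.043

Cumulative frequencies: 16, 39, 63, 86, 100, 112
n = 112; position = n/4 = 28.
This falls in the class 192 to under 217: L = 192, F = 16, f = 23, h = 25.
Lower quartile ≈ 192 + ((28 − 16) / 23) × 25 = 205.0435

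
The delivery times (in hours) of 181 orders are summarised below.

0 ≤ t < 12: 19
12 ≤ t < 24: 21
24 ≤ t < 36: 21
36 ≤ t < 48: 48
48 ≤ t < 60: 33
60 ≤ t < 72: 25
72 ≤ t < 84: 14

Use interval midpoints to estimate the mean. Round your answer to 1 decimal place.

Midpoints: 6, 18, 30, 42, 54, 66, 78
Σfm = 19×6 + 21×18 + 21×30 + 48×42 + 33×54 + 25×66 + 14×78 = 7662
n = Σf = 181
Mean = 7662 / 181 = 42.3315

42.3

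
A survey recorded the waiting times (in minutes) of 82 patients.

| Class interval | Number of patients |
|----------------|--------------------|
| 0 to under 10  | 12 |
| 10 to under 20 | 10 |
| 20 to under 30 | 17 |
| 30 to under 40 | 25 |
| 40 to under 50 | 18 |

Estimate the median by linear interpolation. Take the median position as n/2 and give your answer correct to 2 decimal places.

Cumulative frequencies: 12, 22, 39, 64, 82
n = 82; position = n/2 = 41.
This falls in the class 30 to under 40: L = 30, F = 39, f = 25, h = 10.
Median ≈ 30 + ((41 − 39) / 25) × 10 = 30.8000

30.80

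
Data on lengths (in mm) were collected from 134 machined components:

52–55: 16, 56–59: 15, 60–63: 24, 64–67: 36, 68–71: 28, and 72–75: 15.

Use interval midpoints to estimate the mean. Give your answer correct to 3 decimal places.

64.187

Midpoints: 53.5, 57.5, 61.5, 65.5, 69.5, 73.5
Σfm = 16×53.5 + 15×57.5 + 24×61.5 + 36×65.5 + 28×69.5 + 15×73.5 = 8601
n = Σf = 134
Mean = 8601 / 134 = 64.1866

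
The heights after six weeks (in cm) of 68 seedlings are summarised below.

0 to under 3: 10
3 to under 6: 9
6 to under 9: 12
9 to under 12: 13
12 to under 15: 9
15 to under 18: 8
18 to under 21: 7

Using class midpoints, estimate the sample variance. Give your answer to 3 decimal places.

Midpoints: 1.5, 4.5, 7.5, 10.5, 13.5, 16.5, 19.5
n = 68, Σfm = 672, mean = 9.8824
Σfm² = 8793
Σf(m − x̄)² = Σfm² − (Σfm)²/n = 8793 − 672²/68 = 2152.0588
Sample variance = 2152.0588 / 67 = 32.1203

32.120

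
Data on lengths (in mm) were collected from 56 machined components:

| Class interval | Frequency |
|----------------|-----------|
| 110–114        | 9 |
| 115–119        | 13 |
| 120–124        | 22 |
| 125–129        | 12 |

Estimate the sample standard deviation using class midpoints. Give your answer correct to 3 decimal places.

Midpoints: 112, 117, 122, 127
n = 56, Σfm = 6737, mean = 120.3036
Σfm² = 811849
Σf(m − x̄)² = Σfm² − (Σfm)²/n = 811849 − 6737²/56 = 1363.8393
Sample variance = 1363.8393 / 55 = 24.7971
Standard deviation = √24.7971 = 4.9797

4.980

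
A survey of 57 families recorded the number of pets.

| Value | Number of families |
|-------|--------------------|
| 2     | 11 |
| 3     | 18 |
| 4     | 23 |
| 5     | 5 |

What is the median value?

3

Cumulative frequencies: 11, 29, 52, 57
n = 57, so the median is the value in position (n+1)/2 = 29.
Position 29 falls at value 3.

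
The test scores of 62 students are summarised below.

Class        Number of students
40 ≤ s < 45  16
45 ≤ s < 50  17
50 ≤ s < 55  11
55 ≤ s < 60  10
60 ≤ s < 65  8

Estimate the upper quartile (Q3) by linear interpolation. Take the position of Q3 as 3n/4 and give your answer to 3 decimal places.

56.250

Cumulative frequencies: 16, 33, 44, 54, 62
n = 62; position = 3n/4 = 46.5.
This falls in the class 55 ≤ s < 60: L = 55, F = 44, f = 10, h = 5.
Upper quartile ≈ 55 + ((46.5 − 44) / 10) × 5 = 56.2500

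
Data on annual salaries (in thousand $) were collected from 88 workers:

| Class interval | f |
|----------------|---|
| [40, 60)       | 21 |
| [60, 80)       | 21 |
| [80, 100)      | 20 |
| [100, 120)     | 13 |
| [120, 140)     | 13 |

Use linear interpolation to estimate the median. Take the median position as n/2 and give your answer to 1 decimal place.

Cumulative frequencies: 21, 42, 62, 75, 88
n = 88; position = n/2 = 44.
This falls in the class [80, 100): L = 80, F = 42, f = 20, h = 20.
Median ≈ 80 + ((44 − 42) / 20) × 20 = 82.0000

82.0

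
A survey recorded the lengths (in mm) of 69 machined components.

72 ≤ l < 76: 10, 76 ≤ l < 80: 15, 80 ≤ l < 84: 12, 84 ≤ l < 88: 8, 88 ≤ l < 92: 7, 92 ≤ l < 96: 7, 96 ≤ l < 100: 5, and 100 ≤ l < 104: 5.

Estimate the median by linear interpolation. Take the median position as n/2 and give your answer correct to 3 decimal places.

83.167

Cumulative frequencies: 10, 25, 37, 45, 52, 59, 64, 69
n = 69; position = n/2 = 34.5.
This falls in the class 80 ≤ l < 84: L = 80, F = 25, f = 12, h = 4.
Median ≈ 80 + ((34.5 − 25) / 12) × 4 = 83.1667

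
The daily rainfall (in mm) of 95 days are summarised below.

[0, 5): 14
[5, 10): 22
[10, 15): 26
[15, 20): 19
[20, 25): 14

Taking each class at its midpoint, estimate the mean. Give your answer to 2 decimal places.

12.34

Midpoints: 2.5, 7.5, 12.5, 17.5, 22.5
Σfm = 14×2.5 + 22×7.5 + 26×12.5 + 19×17.5 + 14×22.5 = 1172.5
n = Σf = 95
Mean = 1172.5 / 95 = 12.3421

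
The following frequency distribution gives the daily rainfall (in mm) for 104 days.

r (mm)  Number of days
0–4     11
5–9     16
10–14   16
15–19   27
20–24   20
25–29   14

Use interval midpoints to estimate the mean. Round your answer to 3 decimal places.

15.413

Midpoints: 2, 7, 12, 17, 22, 27
Σfm = 11×2 + 16×7 + 16×12 + 27×17 + 20×22 + 14×27 = 1603
n = Σf = 104
Mean = 1603 / 104 = 15.4135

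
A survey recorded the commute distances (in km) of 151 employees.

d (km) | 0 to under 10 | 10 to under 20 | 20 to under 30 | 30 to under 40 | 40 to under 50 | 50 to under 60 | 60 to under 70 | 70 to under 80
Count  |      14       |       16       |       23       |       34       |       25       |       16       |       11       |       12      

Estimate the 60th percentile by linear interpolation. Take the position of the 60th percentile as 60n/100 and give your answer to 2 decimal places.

41.44

Cumulative frequencies: 14, 30, 53, 87, 112, 128, 139, 151
n = 151; position = 60n/100 = 90.6.
This falls in the class 40 to under 50: L = 40, F = 87, f = 25, h = 10.
60th percentile ≈ 40 + ((90.6 − 87) / 25) × 10 = 41.4400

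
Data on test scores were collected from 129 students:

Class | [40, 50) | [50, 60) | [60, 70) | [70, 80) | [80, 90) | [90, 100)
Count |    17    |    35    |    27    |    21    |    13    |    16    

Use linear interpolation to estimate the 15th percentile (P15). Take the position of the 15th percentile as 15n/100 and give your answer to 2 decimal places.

50.67

Cumulative frequencies: 17, 52, 79, 100, 113, 129
n = 129; position = 15n/100 = 19.35.
This falls in the class [50, 60): L = 50, F = 17, f = 35, h = 10.
15th percentile ≈ 50 + ((19.35 − 17) / 35) × 10 = 50.6714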